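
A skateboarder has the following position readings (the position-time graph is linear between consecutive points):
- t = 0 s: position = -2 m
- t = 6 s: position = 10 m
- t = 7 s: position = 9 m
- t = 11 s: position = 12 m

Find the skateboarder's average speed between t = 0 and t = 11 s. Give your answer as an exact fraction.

Average speed = (total path length)/(elapsed time); on a piecewise-linear x-t graph the path length is Σ|Δx|.
0–6 s: |Δx| = |10 − -2| = 12 m
6–7 s: |Δx| = |9 − 10| = 1 m
7–11 s: |Δx| = |12 − 9| = 3 m
Total path = 16 m; average speed = 16/11 = 16/11 m/s.

16/11 m/s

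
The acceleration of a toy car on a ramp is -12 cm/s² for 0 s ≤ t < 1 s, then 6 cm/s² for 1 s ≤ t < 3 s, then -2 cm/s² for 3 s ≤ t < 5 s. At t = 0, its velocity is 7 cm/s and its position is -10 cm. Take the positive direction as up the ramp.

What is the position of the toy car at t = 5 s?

On each constant-a segment, Δv = aΔt and Δx = v₀Δt + ½aΔt²; chain segment to segment.
0–1 s: v starts 7 cm/s; Δx = 7·1 + ½·-12·1² = 1 cm; v ends -5 cm/s.
1–3 s: v starts -5 cm/s; Δx = -5·2 + ½·6·2² = 2 cm; v ends 7 cm/s.
3–5 s: v starts 7 cm/s; Δx = 7·2 + ½·-2·2² = 10 cm; v ends 3 cm/s.
x(5) = -10 + Σ Δx = 3 cm.

3 cm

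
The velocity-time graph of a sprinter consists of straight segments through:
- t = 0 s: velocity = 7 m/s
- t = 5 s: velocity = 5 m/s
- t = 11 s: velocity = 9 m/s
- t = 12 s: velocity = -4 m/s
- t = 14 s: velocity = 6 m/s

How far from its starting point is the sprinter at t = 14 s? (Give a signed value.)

Displacement is the signed area under the v-t curve.
0–5 s: ½(7 + 5)(5) = 30 m
5–11 s: ½(5 + 9)(6) = 42 m
11–12 s: ½(9 + -4)(1) = 2.5 m
12–14 s: ½(-4 + 6)(2) = 2 m
Net displacement = 76.5 m

76.5 m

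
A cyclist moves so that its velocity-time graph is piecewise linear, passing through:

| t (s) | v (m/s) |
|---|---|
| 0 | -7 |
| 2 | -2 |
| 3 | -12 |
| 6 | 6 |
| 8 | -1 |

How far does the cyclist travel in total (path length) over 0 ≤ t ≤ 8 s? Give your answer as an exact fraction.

Distance (not displacement) is the total path length: add the absolute areas under v-t.
0–2 s: |½(-7 + -2)(2)| = 9 m
2–3 s: |½(-2 + -12)(1)| = 7 m
3–6 s: v = 0 at t = 5 s; triangle areas 12 + 3 = 15 m
6–8 s: v = 0 at t = 54/7 s; triangle areas 36/7 + 1/7 = 37/7 m
Total distance = 254/7 m

254/7 m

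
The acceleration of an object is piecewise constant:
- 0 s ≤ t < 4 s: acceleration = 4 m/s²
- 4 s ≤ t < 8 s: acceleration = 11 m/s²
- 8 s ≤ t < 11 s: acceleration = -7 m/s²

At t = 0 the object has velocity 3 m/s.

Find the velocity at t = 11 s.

42 m/s

Δv equals the area under the a-t graph; then v = v₀ + Δv.
0–4 s: 4 × 4 = 16 m/s
4–8 s: 11 × 4 = 44 m/s
8–11 s: -7 × 3 = -21 m/s
Δv = 39 m/s, so v(11) = 3 + (39) = 42 m/s.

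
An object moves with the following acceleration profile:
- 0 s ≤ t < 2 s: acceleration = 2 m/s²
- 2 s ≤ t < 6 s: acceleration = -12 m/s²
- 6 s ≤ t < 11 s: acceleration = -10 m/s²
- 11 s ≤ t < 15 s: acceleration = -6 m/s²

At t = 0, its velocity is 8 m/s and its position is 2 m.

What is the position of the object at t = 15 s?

-723 m

On each constant-a segment, Δv = aΔt and Δx = v₀Δt + ½aΔt²; chain segment to segment.
0–2 s: v starts 8 m/s; Δx = 8·2 + ½·2·2² = 20 m; v ends 12 m/s.
2–6 s: v starts 12 m/s; Δx = 12·4 + ½·-12·4² = -48 m; v ends -36 m/s.
6–11 s: v starts -36 m/s; Δx = -36·5 + ½·-10·5² = -305 m; v ends -86 m/s.
11–15 s: v starts -86 m/s; Δx = -86·4 + ½·-6·4² = -392 m; v ends -110 m/s.
x(15) = 2 + Σ Δx = -723 m.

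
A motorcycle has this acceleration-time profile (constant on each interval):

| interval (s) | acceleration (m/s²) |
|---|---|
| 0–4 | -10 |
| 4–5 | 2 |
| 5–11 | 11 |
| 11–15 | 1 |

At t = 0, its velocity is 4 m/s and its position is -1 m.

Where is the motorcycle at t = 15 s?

On each constant-a segment, Δv = aΔt and Δx = v₀Δt + ½aΔt²; chain segment to segment.
0–4 s: v starts 4 m/s; Δx = 4·4 + ½·-10·4² = -64 m; v ends -36 m/s.
4–5 s: v starts -36 m/s; Δx = -36·1 + ½·2·1² = -35 m; v ends -34 m/s.
5–11 s: v starts -34 m/s; Δx = -34·6 + ½·11·6² = -6 m; v ends 32 m/s.
11–15 s: v starts 32 m/s; Δx = 32·4 + ½·1·4² = 136 m; v ends 36 m/s.
x(15) = -1 + Σ Δx = 30 m.

30 m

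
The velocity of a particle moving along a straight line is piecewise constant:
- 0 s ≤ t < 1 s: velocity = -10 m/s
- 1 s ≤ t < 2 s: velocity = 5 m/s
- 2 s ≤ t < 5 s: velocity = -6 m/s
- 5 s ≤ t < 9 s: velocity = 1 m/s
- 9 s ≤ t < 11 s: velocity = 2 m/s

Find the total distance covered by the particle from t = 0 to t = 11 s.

41 m

Total distance travelled is ∫|v| dt — sum the magnitudes of each area piece.
0–1 s: |-10| × 1 = 10 m
1–2 s: |5| × 1 = 5 m
2–5 s: |-6| × 3 = 18 m
5–9 s: |1| × 4 = 4 m
9–11 s: |2| × 2 = 4 m
Total distance = 41 m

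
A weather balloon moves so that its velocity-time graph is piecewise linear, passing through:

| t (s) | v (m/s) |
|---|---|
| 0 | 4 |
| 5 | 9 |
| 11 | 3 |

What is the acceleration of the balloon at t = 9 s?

-1 m/s²

Acceleration is the slope of the v-t graph on 5–11 s: (3 − 9)/(11 − 5) = -1 m/s².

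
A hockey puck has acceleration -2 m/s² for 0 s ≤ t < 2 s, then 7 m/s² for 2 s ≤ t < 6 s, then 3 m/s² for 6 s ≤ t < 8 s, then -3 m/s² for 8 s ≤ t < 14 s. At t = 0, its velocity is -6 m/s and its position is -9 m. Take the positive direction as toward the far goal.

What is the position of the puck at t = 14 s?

123 m

On each constant-a segment, Δv = aΔt and Δx = v₀Δt + ½aΔt²; chain segment to segment.
0–2 s: v starts -6 m/s; Δx = -6·2 + ½·-2·2² = -16 m; v ends -10 m/s.
2–6 s: v starts -10 m/s; Δx = -10·4 + ½·7·4² = 16 m; v ends 18 m/s.
6–8 s: v starts 18 m/s; Δx = 18·2 + ½·3·2² = 42 m; v ends 24 m/s.
8–14 s: v starts 24 m/s; Δx = 24·6 + ½·-3·6² = 90 m; v ends 6 m/s.
x(14) = -9 + Σ Δx = 123 m.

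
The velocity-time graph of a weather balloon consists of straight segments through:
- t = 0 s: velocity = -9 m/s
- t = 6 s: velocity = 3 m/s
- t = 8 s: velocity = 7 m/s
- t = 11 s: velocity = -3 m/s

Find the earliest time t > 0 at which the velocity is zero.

t = 4.5 s

v changes sign on 0–6 s (from -9 to 3); the graph is linear there, so v = 0 at t = 0 + (9)·(6 − 0)/(3 − -9) = 4.5 s.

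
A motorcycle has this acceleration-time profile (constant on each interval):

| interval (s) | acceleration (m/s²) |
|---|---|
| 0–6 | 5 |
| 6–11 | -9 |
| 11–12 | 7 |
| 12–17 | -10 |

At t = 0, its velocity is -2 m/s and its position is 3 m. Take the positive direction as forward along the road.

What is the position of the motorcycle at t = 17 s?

On each constant-a segment, Δv = aΔt and Δx = v₀Δt + ½aΔt²; chain segment to segment.
0–6 s: v starts -2 m/s; Δx = -2·6 + ½·5·6² = 78 m; v ends 28 m/s.
6–11 s: v starts 28 m/s; Δx = 28·5 + ½·-9·5² = 27.5 m; v ends -17 m/s.
11–12 s: v starts -17 m/s; Δx = -17·1 + ½·7·1² = -13.5 m; v ends -10 m/s.
12–17 s: v starts -10 m/s; Δx = -10·5 + ½·-10·5² = -175 m; v ends -60 m/s.
x(17) = 3 + Σ Δx = -80 m.

-80 m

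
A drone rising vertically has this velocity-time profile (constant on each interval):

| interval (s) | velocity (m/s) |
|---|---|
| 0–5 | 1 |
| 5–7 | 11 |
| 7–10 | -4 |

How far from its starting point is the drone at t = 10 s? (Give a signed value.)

15 m

Displacement is the signed area under the v-t curve.
0–5 s: 1 × 5 = 5 m
5–7 s: 11 × 2 = 22 m
7–10 s: -4 × 3 = -12 m
Net displacement = 15 m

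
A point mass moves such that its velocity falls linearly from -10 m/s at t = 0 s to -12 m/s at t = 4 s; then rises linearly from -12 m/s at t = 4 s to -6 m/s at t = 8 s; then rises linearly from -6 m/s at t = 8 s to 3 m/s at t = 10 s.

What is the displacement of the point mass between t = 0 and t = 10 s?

-83 m

Net displacement equals the area under the velocity-time graph (areas below the axis count negative).
0–4 s: ½(-10 + -12)(4) = -44 m
4–8 s: ½(-12 + -6)(4) = -36 m
8–10 s: ½(-6 + 3)(2) = -3 m
Net displacement = -83 m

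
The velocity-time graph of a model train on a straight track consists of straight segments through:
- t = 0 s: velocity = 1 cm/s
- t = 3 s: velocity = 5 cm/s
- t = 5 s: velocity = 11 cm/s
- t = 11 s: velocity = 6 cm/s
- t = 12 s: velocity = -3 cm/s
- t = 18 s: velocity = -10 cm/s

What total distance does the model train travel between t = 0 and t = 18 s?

117.5 cm

Distance (not displacement) is the total path length: add the absolute areas under v-t.
0–3 s: |½(1 + 5)(3)| = 9 cm
3–5 s: |½(5 + 11)(2)| = 16 cm
5–11 s: |½(11 + 6)(6)| = 51 cm
11–12 s: v = 0 at t = 35/3 s; triangle areas 2 + 0.5 = 2.5 cm
12–18 s: |½(-3 + -10)(6)| = 39 cm
Total distance = 117.5 cm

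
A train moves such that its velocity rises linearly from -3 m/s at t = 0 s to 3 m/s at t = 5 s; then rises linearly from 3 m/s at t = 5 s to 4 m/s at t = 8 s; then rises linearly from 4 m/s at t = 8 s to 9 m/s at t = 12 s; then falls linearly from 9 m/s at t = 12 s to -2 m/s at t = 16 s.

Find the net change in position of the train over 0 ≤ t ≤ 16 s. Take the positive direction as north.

Net displacement equals the area under the velocity-time graph (areas below the axis count negative).
0–5 s: ½(-3 + 3)(5) = 0 m
5–8 s: ½(3 + 4)(3) = 10.5 m
8–12 s: ½(4 + 9)(4) = 26 m
12–16 s: ½(9 + -2)(4) = 14 m
Net displacement = 50.5 m

50.5 m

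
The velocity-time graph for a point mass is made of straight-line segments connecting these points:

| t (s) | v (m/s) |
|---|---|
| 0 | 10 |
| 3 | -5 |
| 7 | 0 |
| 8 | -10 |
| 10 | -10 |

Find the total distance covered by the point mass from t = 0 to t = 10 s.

Total distance travelled is ∫|v| dt — sum the magnitudes of each area piece.
0–3 s: v = 0 at t = 2 s; triangle areas 10 + 2.5 = 12.5 m
3–7 s: |½(-5 + 0)(4)| = 10 m
7–8 s: |½(0 + -10)(1)| = 5 m
8–10 s: |-10| × 2 = 20 m
Total distance = 47.5 m

47.5 m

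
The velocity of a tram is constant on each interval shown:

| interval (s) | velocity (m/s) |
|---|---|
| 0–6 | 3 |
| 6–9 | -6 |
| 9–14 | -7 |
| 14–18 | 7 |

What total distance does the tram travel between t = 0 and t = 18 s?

Total distance travelled is ∫|v| dt — sum the magnitudes of each area piece.
0–6 s: |3| × 6 = 18 m
6–9 s: |-6| × 3 = 18 m
9–14 s: |-7| × 5 = 35 m
14–18 s: |7| × 4 = 28 m
Total distance = 99 m

99 m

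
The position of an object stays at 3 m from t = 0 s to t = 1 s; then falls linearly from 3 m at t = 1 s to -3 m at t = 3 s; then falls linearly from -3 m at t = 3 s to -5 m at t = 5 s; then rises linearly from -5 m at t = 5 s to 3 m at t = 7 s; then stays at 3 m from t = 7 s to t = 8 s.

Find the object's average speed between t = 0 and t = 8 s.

2 m/s

Average speed = (total path length)/(elapsed time); on a piecewise-linear x-t graph the path length is Σ|Δx|.
0–1 s: |Δx| = |3 − 3| = 0 m
1–3 s: |Δx| = |-3 − 3| = 6 m
3–5 s: |Δx| = |-5 − -3| = 2 m
5–7 s: |Δx| = |3 − -5| = 8 m
7–8 s: |Δx| = |3 − 3| = 0 m
Total path = 16 m; average speed = 16/8 = 2 m/s.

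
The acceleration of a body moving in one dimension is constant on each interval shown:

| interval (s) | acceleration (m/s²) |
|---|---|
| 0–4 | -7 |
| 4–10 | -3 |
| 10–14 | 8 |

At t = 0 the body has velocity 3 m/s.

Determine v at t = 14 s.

Δv equals the area under the a-t graph; then v = v₀ + Δv.
0–4 s: -7 × 4 = -28 m/s
4–10 s: -3 × 6 = -18 m/s
10–14 s: 8 × 4 = 32 m/s
Δv = -14 m/s, so v(14) = 3 + (-14) = -11 m/s.

-11 m/s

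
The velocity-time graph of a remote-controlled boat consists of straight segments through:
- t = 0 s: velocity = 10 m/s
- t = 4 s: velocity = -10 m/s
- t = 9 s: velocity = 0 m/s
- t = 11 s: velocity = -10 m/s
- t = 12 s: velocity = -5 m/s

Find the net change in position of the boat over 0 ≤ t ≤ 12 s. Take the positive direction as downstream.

Net displacement equals the area under the velocity-time graph (areas below the axis count negative).
0–4 s: ½(10 + -10)(4) = 0 m
4–9 s: ½(-10 + 0)(5) = -25 m
9–11 s: ½(0 + -10)(2) = -10 m
11–12 s: ½(-10 + -5)(1) = -7.5 m
Net displacement = -42.5 m

-42.5 m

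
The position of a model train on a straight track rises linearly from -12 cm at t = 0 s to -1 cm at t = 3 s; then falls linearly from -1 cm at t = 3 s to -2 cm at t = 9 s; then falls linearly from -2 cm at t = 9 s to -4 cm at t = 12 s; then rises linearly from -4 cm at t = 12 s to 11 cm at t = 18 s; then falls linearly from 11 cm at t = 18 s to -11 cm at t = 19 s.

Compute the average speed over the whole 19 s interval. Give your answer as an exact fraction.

Average speed = (total path length)/(elapsed time); on a piecewise-linear x-t graph the path length is Σ|Δx|.
0–3 s: |Δx| = |-1 − -12| = 11 cm
3–9 s: |Δx| = |-2 − -1| = 1 cm
9–12 s: |Δx| = |-4 − -2| = 2 cm
12–18 s: |Δx| = |11 − -4| = 15 cm
18–19 s: |Δx| = |-11 − 11| = 22 cm
Total path = 51 cm; average speed = 51/19 = 51/19 cm/s.

51/19 cm/s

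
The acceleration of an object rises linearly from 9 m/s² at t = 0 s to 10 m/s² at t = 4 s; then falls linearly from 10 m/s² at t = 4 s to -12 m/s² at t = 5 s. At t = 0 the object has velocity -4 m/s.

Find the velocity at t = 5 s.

Δv equals the area under the a-t graph; then v = v₀ + Δv.
0–4 s: ½(9 + 10)(4) = 38 m/s
4–5 s: ½(10 + -12)(1) = -1 m/s
Δv = 37 m/s, so v(5) = -4 + (37) = 33 m/s.

33 m/s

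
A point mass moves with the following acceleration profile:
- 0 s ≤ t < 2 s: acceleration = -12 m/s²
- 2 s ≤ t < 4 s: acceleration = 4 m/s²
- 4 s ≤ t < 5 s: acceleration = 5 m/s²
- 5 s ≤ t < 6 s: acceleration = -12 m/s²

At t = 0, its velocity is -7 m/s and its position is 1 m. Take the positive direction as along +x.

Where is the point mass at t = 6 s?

-135.5 m

On each constant-a segment, Δv = aΔt and Δx = v₀Δt + ½aΔt²; chain segment to segment.
0–2 s: v starts -7 m/s; Δx = -7·2 + ½·-12·2² = -38 m; v ends -31 m/s.
2–4 s: v starts -31 m/s; Δx = -31·2 + ½·4·2² = -54 m; v ends -23 m/s.
4–5 s: v starts -23 m/s; Δx = -23·1 + ½·5·1² = -20.5 m; v ends -18 m/s.
5–6 s: v starts -18 m/s; Δx = -18·1 + ½·-12·1² = -24 m; v ends -30 m/s.
x(6) = 1 + Σ Δx = -135.5 m.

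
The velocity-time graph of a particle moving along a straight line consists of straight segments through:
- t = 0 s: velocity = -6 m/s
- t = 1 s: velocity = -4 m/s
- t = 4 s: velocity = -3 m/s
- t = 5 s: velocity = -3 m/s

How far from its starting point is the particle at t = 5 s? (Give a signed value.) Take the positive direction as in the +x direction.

Net displacement equals the area under the velocity-time graph (areas below the axis count negative).
0–1 s: ½(-6 + -4)(1) = -5 m
1–4 s: ½(-4 + -3)(3) = -10.5 m
4–5 s: -3 × 1 = -3 m
Net displacement = -18.5 m

-18.5 m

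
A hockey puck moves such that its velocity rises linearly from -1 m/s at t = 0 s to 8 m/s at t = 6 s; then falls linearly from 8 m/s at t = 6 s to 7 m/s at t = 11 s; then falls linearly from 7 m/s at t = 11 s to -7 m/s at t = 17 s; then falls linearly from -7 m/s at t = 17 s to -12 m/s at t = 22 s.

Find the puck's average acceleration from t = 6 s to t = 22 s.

-1.25 m/s²

Average acceleration = Δv/Δt = (-12 − 8)/(22 − 6) = -1.25 m/s².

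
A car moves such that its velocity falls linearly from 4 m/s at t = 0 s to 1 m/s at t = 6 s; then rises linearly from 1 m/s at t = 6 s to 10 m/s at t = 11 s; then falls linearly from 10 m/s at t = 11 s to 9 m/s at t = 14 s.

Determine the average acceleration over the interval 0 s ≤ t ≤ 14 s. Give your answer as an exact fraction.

Average acceleration = Δv/Δt = (9 − 4)/(14 − 0) = 5/14 m/s².

5/14 m/s²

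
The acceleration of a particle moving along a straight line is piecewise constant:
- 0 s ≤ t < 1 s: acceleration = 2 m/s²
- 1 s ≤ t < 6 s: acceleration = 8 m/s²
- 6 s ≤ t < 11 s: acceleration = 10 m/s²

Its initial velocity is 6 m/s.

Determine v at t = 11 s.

98 m/s

Δv equals the area under the a-t graph; then v = v₀ + Δv.
0–1 s: 2 × 1 = 2 m/s
1–6 s: 8 × 5 = 40 m/s
6–11 s: 10 × 5 = 50 m/s
Δv = 92 m/s, so v(11) = 6 + (92) = 98 m/s.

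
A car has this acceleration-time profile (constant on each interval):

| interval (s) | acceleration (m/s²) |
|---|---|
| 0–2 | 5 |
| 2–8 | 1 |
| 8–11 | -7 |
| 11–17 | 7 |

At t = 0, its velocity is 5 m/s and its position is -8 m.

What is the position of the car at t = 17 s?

On each constant-a segment, Δv = aΔt and Δx = v₀Δt + ½aΔt²; chain segment to segment.
0–2 s: v starts 5 m/s; Δx = 5·2 + ½·5·2² = 20 m; v ends 15 m/s.
2–8 s: v starts 15 m/s; Δx = 15·6 + ½·1·6² = 108 m; v ends 21 m/s.
8–11 s: v starts 21 m/s; Δx = 21·3 + ½·-7·3² = 31.5 m; v ends 0 m/s.
11–17 s: v starts 0 m/s; Δx = 0·6 + ½·7·6² = 126 m; v ends 42 m/s.
x(17) = -8 + Σ Δx = 277.5 m.

277.5 m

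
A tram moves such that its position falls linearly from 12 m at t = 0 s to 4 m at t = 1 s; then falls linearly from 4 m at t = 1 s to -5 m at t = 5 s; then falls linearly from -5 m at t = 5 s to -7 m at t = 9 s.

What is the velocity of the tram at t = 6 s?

Velocity is the slope of the x-t graph on 5–9 s: (-7 − -5)/(9 − 5) = -0.5 m/s.

-0.5 m/s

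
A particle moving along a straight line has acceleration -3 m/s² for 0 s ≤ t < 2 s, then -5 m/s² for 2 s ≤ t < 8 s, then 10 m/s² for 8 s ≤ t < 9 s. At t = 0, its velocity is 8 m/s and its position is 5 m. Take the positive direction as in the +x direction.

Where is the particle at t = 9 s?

On each constant-a segment, Δv = aΔt and Δx = v₀Δt + ½aΔt²; chain segment to segment.
0–2 s: v starts 8 m/s; Δx = 8·2 + ½·-3·2² = 10 m; v ends 2 m/s.
2–8 s: v starts 2 m/s; Δx = 2·6 + ½·-5·6² = -78 m; v ends -28 m/s.
8–9 s: v starts -28 m/s; Δx = -28·1 + ½·10·1² = -23 m; v ends -18 m/s.
x(9) = 5 + Σ Δx = -86 m.

-86 m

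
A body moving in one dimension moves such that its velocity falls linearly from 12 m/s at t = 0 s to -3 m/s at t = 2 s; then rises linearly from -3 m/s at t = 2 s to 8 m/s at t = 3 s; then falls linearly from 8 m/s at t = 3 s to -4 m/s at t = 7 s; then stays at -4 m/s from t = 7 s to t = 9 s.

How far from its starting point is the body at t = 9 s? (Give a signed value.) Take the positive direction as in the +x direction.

Displacement is the signed area under the v-t curve.
0–2 s: ½(12 + -3)(2) = 9 m
2–3 s: ½(-3 + 8)(1) = 2.5 m
3–7 s: ½(8 + -4)(4) = 8 m
7–9 s: -4 × 2 = -8 m
Net displacement = 11.5 m

11.5 m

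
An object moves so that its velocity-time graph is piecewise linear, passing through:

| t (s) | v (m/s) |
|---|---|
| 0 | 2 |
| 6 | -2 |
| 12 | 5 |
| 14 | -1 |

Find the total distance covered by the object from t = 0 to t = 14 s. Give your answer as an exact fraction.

Distance (not displacement) is the total path length: add the absolute areas under v-t.
0–6 s: v = 0 at t = 3 s; triangle areas 3 + 3 = 6 m
6–12 s: v = 0 at t = 54/7 s; triangle areas 12/7 + 75/7 = 87/7 m
12–14 s: v = 0 at t = 41/3 s; triangle areas 25/6 + 1/6 = 13/3 m
Total distance = 478/21 m

478/21 m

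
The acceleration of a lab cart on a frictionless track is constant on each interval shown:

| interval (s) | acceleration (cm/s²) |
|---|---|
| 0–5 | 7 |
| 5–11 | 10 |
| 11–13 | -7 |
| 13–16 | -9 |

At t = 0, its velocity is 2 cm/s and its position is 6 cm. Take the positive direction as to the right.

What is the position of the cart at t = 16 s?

894 cm

On each constant-a segment, Δv = aΔt and Δx = v₀Δt + ½aΔt²; chain segment to segment.
0–5 s: v starts 2 cm/s; Δx = 2·5 + ½·7·5² = 97.5 cm; v ends 37 cm/s.
5–11 s: v starts 37 cm/s; Δx = 37·6 + ½·10·6² = 402 cm; v ends 97 cm/s.
11–13 s: v starts 97 cm/s; Δx = 97·2 + ½·-7·2² = 180 cm; v ends 83 cm/s.
13–16 s: v starts 83 cm/s; Δx = 83·3 + ½·-9·3² = 208.5 cm; v ends 56 cm/s.
x(16) = 6 + Σ Δx = 894 cm.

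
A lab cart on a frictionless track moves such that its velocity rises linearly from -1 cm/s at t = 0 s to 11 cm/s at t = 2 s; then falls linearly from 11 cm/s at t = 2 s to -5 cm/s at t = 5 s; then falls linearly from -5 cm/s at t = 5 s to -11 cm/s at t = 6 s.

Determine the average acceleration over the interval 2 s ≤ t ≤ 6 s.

Average acceleration = Δv/Δt = (-11 − 11)/(6 − 2) = -5.5 cm/s².

-5.5 cm/s²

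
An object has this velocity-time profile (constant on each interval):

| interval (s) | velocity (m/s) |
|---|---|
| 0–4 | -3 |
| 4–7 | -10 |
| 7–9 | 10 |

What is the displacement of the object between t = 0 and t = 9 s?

Net displacement equals the area under the velocity-time graph (areas below the axis count negative).
0–4 s: -3 × 4 = -12 m
4–7 s: -10 × 3 = -30 m
7–9 s: 10 × 2 = 20 m
Net displacement = -22 m

-22 m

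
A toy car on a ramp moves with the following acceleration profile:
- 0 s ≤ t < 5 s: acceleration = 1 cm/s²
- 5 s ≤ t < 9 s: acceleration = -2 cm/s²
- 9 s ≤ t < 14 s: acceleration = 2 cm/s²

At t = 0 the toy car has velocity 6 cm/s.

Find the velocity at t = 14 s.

Δv equals the area under the a-t graph; then v = v₀ + Δv.
0–5 s: 1 × 5 = 5 cm/s
5–9 s: -2 × 4 = -8 cm/s
9–14 s: 2 × 5 = 10 cm/s
Δv = 7 cm/s, so v(14) = 6 + (7) = 13 cm/s.

13 cm/s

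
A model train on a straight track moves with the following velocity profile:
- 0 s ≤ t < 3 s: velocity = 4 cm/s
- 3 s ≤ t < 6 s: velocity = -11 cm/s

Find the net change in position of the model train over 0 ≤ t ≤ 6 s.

-21 cm

Displacement is the signed area under the v-t curve.
0–3 s: 4 × 3 = 12 cm
3–6 s: -11 × 3 = -33 cm
Net displacement = -21 cm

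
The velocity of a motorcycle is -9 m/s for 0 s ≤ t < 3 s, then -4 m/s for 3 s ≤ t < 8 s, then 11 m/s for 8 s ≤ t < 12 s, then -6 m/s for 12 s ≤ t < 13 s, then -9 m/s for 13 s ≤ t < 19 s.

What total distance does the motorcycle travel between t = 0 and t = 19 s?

Distance (not displacement) is the total path length: add the absolute areas under v-t.
0–3 s: |-9| × 3 = 27 m
3–8 s: |-4| × 5 = 20 m
8–12 s: |11| × 4 = 44 m
12–13 s: |-6| × 1 = 6 m
13–19 s: |-9| × 6 = 54 m
Total distance = 151 m

151 m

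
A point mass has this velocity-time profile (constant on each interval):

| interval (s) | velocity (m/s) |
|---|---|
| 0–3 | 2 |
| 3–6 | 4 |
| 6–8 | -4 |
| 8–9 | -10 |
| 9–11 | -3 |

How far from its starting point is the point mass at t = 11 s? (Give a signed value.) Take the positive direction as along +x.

-6 m

Displacement is the signed area under the v-t curve.
0–3 s: 2 × 3 = 6 m
3–6 s: 4 × 3 = 12 m
6–8 s: -4 × 2 = -8 m
8–9 s: -10 × 1 = -10 m
9–11 s: -3 × 2 = -6 m
Net displacement = -6 m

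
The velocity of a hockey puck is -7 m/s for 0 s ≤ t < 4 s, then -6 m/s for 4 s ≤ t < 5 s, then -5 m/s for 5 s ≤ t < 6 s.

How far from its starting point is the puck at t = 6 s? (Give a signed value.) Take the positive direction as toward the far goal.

Displacement is the signed area under the v-t curve.
0–4 s: -7 × 4 = -28 m
4–5 s: -6 × 1 = -6 m
5–6 s: -5 × 1 = -5 m
Net displacement = -39 m

-39 m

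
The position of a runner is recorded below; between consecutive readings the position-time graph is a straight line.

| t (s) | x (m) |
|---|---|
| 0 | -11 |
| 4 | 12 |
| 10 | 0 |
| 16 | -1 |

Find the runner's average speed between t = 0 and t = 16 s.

Average speed = (total path length)/(elapsed time); on a piecewise-linear x-t graph the path length is Σ|Δx|.
0–4 s: |Δx| = |12 − -11| = 23 m
4–10 s: |Δx| = |0 − 12| = 12 m
10–16 s: |Δx| = |-1 − 0| = 1 m
Total path = 36 m; average speed = 36/16 = 2.25 m/s.

2.25 m/s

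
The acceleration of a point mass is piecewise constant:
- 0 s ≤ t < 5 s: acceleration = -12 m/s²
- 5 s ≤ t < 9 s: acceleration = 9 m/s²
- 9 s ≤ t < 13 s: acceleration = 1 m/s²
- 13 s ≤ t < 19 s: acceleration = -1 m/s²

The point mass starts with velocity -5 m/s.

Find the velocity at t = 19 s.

Δv equals the area under the a-t graph; then v = v₀ + Δv.
0–5 s: -12 × 5 = -60 m/s
5–9 s: 9 × 4 = 36 m/s
9–13 s: 1 × 4 = 4 m/s
13–19 s: -1 × 6 = -6 m/s
Δv = -26 m/s, so v(19) = -5 + (-26) = -31 m/s.

-31 m/s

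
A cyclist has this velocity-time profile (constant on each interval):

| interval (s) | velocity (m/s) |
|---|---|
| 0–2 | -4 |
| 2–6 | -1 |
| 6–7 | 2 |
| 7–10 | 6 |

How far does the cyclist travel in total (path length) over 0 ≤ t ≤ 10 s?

Distance (not displacement) is the total path length: add the absolute areas under v-t.
0–2 s: |-4| × 2 = 8 m
2–6 s: |-1| × 4 = 4 m
6–7 s: |2| × 1 = 2 m
7–10 s: |6| × 3 = 18 m
Total distance = 32 m

32 m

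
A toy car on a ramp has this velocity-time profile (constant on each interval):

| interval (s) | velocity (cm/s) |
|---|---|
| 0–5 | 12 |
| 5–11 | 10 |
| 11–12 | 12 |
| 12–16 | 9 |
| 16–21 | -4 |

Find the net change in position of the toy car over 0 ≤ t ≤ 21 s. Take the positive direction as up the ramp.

148 cm

Net displacement equals the area under the velocity-time graph (areas below the axis count negative).
0–5 s: 12 × 5 = 60 cm
5–11 s: 10 × 6 = 60 cm
11–12 s: 12 × 1 = 12 cm
12–16 s: 9 × 4 = 36 cm
16–21 s: -4 × 5 = -20 cm
Net displacement = 148 cm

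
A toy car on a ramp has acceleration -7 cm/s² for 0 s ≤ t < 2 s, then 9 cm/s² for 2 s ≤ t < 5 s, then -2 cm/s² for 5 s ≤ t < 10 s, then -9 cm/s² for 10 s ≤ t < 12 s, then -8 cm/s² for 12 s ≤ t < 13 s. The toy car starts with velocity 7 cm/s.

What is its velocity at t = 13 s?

-16 cm/s

Δv equals the area under the a-t graph; then v = v₀ + Δv.
0–2 s: -7 × 2 = -14 cm/s
2–5 s: 9 × 3 = 27 cm/s
5–10 s: -2 × 5 = -10 cm/s
10–12 s: -9 × 2 = -18 cm/s
12–13 s: -8 × 1 = -8 cm/s
Δv = -23 cm/s, so v(13) = 7 + (-23) = -16 cm/s.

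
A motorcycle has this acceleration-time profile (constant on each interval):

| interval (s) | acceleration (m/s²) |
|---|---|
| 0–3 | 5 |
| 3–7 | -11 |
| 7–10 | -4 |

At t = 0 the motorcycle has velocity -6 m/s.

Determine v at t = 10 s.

Δv equals the area under the a-t graph; then v = v₀ + Δv.
0–3 s: 5 × 3 = 15 m/s
3–7 s: -11 × 4 = -44 m/s
7–10 s: -4 × 3 = -12 m/s
Δv = -41 m/s, so v(10) = -6 + (-41) = -47 m/s.

-47 m/s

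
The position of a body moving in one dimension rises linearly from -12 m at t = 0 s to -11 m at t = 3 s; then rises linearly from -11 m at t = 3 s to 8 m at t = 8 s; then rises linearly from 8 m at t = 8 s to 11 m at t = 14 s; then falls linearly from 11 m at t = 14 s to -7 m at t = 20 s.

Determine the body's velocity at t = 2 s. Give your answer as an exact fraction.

1/3 m/s

Velocity is the slope of the x-t graph on 0–3 s: (-11 − -12)/(3 − 0) = 1/3 m/s.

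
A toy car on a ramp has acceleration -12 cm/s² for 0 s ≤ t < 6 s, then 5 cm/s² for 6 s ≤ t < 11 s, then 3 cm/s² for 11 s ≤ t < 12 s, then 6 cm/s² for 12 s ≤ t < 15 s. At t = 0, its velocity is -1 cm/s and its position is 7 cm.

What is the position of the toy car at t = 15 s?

-672 cm

On each constant-a segment, Δv = aΔt and Δx = v₀Δt + ½aΔt²; chain segment to segment.
0–6 s: v starts -1 cm/s; Δx = -1·6 + ½·-12·6² = -222 cm; v ends -73 cm/s.
6–11 s: v starts -73 cm/s; Δx = -73·5 + ½·5·5² = -302.5 cm; v ends -48 cm/s.
11–12 s: v starts -48 cm/s; Δx = -48·1 + ½·3·1² = -46.5 cm; v ends -45 cm/s.
12–15 s: v starts -45 cm/s; Δx = -45·3 + ½·6·3² = -108 cm; v ends -27 cm/s.
x(15) = 7 + Σ Δx = -672 cm.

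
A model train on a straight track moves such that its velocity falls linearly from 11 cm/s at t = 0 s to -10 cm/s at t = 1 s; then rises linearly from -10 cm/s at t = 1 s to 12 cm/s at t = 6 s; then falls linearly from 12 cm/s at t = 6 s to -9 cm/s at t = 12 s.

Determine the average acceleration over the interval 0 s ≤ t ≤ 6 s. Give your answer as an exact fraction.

1/6 cm/s²

Average acceleration = Δv/Δt = (12 − 11)/(6 − 0) = 1/6 cm/s².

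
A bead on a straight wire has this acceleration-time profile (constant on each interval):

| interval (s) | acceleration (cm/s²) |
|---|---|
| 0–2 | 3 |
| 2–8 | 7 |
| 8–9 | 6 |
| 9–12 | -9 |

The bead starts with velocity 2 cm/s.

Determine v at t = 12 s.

Δv equals the area under the a-t graph; then v = v₀ + Δv.
0–2 s: 3 × 2 = 6 cm/s
2–8 s: 7 × 6 = 42 cm/s
8–9 s: 6 × 1 = 6 cm/s
9–12 s: -9 × 3 = -27 cm/s
Δv = 27 cm/s, so v(12) = 2 + (27) = 29 cm/s.

29 cm/s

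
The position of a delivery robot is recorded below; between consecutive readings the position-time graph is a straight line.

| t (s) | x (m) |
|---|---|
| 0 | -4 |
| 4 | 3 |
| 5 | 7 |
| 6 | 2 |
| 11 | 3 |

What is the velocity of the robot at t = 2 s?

1.75 m/s

Velocity is the slope of the x-t graph on 0–4 s: (3 − -4)/(4 − 0) = 1.75 m/s.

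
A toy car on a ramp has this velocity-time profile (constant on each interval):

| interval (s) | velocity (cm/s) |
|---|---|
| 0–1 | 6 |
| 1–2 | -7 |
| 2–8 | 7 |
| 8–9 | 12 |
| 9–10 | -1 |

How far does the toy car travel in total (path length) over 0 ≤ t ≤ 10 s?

68 cm

Total distance travelled is ∫|v| dt — sum the magnitudes of each area piece.
0–1 s: |6| × 1 = 6 cm
1–2 s: |-7| × 1 = 7 cm
2–8 s: |7| × 6 = 42 cm
8–9 s: |12| × 1 = 12 cm
9–10 s: |-1| × 1 = 1 cm
Total distance = 68 cm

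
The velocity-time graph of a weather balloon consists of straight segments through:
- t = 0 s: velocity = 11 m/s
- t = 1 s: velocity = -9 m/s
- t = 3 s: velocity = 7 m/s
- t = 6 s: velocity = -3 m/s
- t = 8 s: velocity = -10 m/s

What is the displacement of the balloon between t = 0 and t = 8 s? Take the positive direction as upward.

Displacement is the signed area under the v-t curve.
0–1 s: ½(11 + -9)(1) = 1 m
1–3 s: ½(-9 + 7)(2) = -2 m
3–6 s: ½(7 + -3)(3) = 6 m
6–8 s: ½(-3 + -10)(2) = -13 m
Net displacement = -8 m

-8 m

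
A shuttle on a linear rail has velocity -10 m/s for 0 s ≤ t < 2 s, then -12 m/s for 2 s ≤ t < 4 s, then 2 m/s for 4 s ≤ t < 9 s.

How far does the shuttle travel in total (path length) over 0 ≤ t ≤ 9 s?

Total distance travelled is ∫|v| dt — sum the magnitudes of each area piece.
0–2 s: |-10| × 2 = 20 m
2–4 s: |-12| × 2 = 24 m
4–9 s: |2| × 5 = 10 m
Total distance = 54 m

54 m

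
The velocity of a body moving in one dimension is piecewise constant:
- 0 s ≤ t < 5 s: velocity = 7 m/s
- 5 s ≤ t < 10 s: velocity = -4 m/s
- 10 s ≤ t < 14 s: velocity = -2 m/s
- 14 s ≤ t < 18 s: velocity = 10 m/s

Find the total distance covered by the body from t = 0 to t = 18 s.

103 m

Distance (not displacement) is the total path length: add the absolute areas under v-t.
0–5 s: |7| × 5 = 35 m
5–10 s: |-4| × 5 = 20 m
10–14 s: |-2| × 4 = 8 m
14–18 s: |10| × 4 = 40 m
Total distance = 103 m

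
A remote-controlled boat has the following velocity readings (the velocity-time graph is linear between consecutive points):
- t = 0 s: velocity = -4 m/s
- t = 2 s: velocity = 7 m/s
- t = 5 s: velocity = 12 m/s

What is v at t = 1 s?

1.5 m/s

On 0–2 s the graph is linear from -4 to 7 m/s: v(1) = -4 + (7 − -4)·(1 − 0)/(2 − 0) = 1.5 m/s.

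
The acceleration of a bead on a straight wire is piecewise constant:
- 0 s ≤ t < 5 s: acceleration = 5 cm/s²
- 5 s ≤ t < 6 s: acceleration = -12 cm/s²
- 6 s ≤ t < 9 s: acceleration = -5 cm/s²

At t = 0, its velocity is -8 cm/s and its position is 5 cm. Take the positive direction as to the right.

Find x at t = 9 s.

On each constant-a segment, Δv = aΔt and Δx = v₀Δt + ½aΔt²; chain segment to segment.
0–5 s: v starts -8 cm/s; Δx = -8·5 + ½·5·5² = 22.5 cm; v ends 17 cm/s.
5–6 s: v starts 17 cm/s; Δx = 17·1 + ½·-12·1² = 11 cm; v ends 5 cm/s.
6–9 s: v starts 5 cm/s; Δx = 5·3 + ½·-5·3² = -7.5 cm; v ends -10 cm/s.
x(9) = 5 + Σ Δx = 31 cm.

31 cm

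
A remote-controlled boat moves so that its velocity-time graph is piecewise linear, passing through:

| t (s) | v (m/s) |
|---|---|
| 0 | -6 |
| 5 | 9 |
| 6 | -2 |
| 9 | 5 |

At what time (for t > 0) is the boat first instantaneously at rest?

t = 2 s

v changes sign on 0–5 s (from -6 to 9); the graph is linear there, so v = 0 at t = 0 + (6)·(5 − 0)/(9 − -6) = 2 s.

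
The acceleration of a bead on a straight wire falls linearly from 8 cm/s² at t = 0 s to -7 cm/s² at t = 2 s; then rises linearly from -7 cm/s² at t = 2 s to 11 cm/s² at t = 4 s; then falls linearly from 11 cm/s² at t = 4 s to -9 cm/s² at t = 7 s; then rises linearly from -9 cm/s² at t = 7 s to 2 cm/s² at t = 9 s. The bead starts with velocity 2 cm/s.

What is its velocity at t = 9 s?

Δv equals the area under the a-t graph; then v = v₀ + Δv.
0–2 s: ½(8 + -7)(2) = 1 cm/s
2–4 s: ½(-7 + 11)(2) = 4 cm/s
4–7 s: ½(11 + -9)(3) = 3 cm/s
7–9 s: ½(-9 + 2)(2) = -7 cm/s
Δv = 1 cm/s, so v(9) = 2 + (1) = 3 cm/s.

3 cm/s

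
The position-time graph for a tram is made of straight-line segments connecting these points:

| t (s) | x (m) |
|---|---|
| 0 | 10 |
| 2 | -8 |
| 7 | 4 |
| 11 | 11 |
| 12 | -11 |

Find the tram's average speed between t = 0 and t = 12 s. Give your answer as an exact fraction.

Average speed = (total path length)/(elapsed time); on a piecewise-linear x-t graph the path length is Σ|Δx|.
0–2 s: |Δx| = |-8 − 10| = 18 m
2–7 s: |Δx| = |4 − -8| = 12 m
7–11 s: |Δx| = |11 − 4| = 7 m
11–12 s: |Δx| = |-11 − 11| = 22 m
Total path = 59 m; average speed = 59/12 = 59/12 m/s.

59/12 m/s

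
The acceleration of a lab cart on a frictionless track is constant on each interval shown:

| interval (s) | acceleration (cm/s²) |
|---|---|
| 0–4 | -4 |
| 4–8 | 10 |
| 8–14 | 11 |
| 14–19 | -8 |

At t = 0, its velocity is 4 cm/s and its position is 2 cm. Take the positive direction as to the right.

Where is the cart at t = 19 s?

754 cm

On each constant-a segment, Δv = aΔt and Δx = v₀Δt + ½aΔt²; chain segment to segment.
0–4 s: v starts 4 cm/s; Δx = 4·4 + ½·-4·4² = -16 cm; v ends -12 cm/s.
4–8 s: v starts -12 cm/s; Δx = -12·4 + ½·10·4² = 32 cm; v ends 28 cm/s.
8–14 s: v starts 28 cm/s; Δx = 28·6 + ½·11·6² = 366 cm; v ends 94 cm/s.
14–19 s: v starts 94 cm/s; Δx = 94·5 + ½·-8·5² = 370 cm; v ends 54 cm/s.
x(19) = 2 + Σ Δx = 754 cm.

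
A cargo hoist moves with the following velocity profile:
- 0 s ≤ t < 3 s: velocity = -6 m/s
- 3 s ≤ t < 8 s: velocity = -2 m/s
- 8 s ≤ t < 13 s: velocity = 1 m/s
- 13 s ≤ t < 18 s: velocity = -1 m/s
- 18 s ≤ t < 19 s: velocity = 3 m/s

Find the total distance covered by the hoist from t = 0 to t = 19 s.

41 m

Distance (not displacement) is the total path length: add the absolute areas under v-t.
0–3 s: |-6| × 3 = 18 m
3–8 s: |-2| × 5 = 10 m
8–13 s: |1| × 5 = 5 m
13–18 s: |-1| × 5 = 5 m
18–19 s: |3| × 1 = 3 m
Total distance = 41 m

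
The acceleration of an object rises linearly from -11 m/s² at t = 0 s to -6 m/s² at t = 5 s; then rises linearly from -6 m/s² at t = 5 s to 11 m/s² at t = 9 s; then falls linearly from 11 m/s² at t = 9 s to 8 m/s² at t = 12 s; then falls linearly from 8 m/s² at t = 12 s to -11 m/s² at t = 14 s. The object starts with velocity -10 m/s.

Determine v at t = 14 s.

-17 m/s

Δv equals the area under the a-t graph; then v = v₀ + Δv.
0–5 s: ½(-11 + -6)(5) = -42.5 m/s
5–9 s: ½(-6 + 11)(4) = 10 m/s
9–12 s: ½(11 + 8)(3) = 28.5 m/s
12–14 s: ½(8 + -11)(2) = -3 m/s
Δv = -7 m/s, so v(14) = -10 + (-7) = -17 m/s.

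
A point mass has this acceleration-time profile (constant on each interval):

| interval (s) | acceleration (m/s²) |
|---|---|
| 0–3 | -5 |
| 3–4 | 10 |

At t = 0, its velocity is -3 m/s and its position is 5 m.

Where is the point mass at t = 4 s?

-39.5 m

On each constant-a segment, Δv = aΔt and Δx = v₀Δt + ½aΔt²; chain segment to segment.
0–3 s: v starts -3 m/s; Δx = -3·3 + ½·-5·3² = -31.5 m; v ends -18 m/s.
3–4 s: v starts -18 m/s; Δx = -18·1 + ½·10·1² = -13 m; v ends -8 m/s.
x(4) = 5 + Σ Δx = -39.5 m.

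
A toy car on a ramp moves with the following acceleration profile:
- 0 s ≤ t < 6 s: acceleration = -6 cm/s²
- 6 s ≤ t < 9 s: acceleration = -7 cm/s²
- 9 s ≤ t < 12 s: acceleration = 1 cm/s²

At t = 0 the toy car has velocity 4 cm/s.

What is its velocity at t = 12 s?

-50 cm/s

Δv equals the area under the a-t graph; then v = v₀ + Δv.
0–6 s: -6 × 6 = -36 cm/s
6–9 s: -7 × 3 = -21 cm/s
9–12 s: 1 × 3 = 3 cm/s
Δv = -54 cm/s, so v(12) = 4 + (-54) = -50 cm/s.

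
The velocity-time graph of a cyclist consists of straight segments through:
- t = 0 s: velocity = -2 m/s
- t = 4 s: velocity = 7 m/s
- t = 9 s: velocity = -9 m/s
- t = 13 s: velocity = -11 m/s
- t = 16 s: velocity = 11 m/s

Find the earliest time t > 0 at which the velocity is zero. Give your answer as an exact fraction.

v changes sign on 0–4 s (from -2 to 7); the graph is linear there, so v = 0 at t = 0 + (2)·(4 − 0)/(7 − -2) = 8/9 s.

t = 8/9 s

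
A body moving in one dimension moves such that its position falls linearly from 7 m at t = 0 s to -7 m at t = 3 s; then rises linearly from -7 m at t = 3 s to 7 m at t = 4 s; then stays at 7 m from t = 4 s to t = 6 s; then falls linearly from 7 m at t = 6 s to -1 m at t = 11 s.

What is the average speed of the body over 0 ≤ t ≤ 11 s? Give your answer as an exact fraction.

Average speed = (total path length)/(elapsed time); on a piecewise-linear x-t graph the path length is Σ|Δx|.
0–3 s: |Δx| = |-7 − 7| = 14 m
3–4 s: |Δx| = |7 − -7| = 14 m
4–6 s: |Δx| = |7 − 7| = 0 m
6–11 s: |Δx| = |-1 − 7| = 8 m
Total path = 36 m; average speed = 36/11 = 36/11 m/s.

36/11 m/s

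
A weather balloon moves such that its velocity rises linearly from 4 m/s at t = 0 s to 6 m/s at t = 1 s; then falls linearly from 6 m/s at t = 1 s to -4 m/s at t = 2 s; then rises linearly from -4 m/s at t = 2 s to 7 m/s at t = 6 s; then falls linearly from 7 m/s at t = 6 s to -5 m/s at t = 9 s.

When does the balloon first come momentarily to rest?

v changes sign on 1–2 s (from 6 to -4); the graph is linear there, so v = 0 at t = 1 + (-6)·(2 − 1)/(-4 − 6) = 1.6 s.

t = 1.6 s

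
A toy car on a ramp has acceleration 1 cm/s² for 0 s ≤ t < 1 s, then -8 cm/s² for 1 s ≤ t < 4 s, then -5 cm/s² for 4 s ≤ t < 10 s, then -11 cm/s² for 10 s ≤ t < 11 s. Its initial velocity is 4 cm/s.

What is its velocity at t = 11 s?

-60 cm/s

Δv equals the area under the a-t graph; then v = v₀ + Δv.
0–1 s: 1 × 1 = 1 cm/s
1–4 s: -8 × 3 = -24 cm/s
4–10 s: -5 × 6 = -30 cm/s
10–11 s: -11 × 1 = -11 cm/s
Δv = -64 cm/s, so v(11) = 4 + (-64) = -60 cm/s.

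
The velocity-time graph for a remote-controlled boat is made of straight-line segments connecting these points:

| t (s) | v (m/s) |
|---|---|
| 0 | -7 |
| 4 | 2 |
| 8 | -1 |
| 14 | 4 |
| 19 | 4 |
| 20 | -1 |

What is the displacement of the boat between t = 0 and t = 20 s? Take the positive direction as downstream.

Displacement is the signed area under the v-t curve.
0–4 s: ½(-7 + 2)(4) = -10 m
4–8 s: ½(2 + -1)(4) = 2 m
8–14 s: ½(-1 + 4)(6) = 9 m
14–19 s: 4 × 5 = 20 m
19–20 s: ½(4 + -1)(1) = 1.5 m
Net displacement = 22.5 m

22.5 m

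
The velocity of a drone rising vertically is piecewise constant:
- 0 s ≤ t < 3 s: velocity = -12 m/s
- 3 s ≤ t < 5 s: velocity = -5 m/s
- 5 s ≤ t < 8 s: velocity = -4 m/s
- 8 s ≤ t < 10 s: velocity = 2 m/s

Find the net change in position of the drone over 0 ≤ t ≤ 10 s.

-54 m

Net displacement equals the area under the velocity-time graph (areas below the axis count negative).
0–3 s: -12 × 3 = -36 m
3–5 s: -5 × 2 = -10 m
5–8 s: -4 × 3 = -12 m
8–10 s: 2 × 2 = 4 m
Net displacement = -54 m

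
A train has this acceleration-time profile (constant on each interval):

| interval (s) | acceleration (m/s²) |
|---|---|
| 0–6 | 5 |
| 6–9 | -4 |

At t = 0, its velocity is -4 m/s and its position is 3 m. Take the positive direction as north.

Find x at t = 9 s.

129 m

On each constant-a segment, Δv = aΔt and Δx = v₀Δt + ½aΔt²; chain segment to segment.
0–6 s: v starts -4 m/s; Δx = -4·6 + ½·5·6² = 66 m; v ends 26 m/s.
6–9 s: v starts 26 m/s; Δx = 26·3 + ½·-4·3² = 60 m; v ends 14 m/s.
x(9) = 3 + Σ Δx = 129 m.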